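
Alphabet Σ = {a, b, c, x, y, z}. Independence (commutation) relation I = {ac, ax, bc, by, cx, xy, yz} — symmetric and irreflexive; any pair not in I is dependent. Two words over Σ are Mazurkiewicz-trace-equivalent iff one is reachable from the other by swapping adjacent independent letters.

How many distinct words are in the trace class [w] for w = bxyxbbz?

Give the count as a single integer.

#0=b has no predecessor
#1=x depends on [0:b]
#2=y has no predecessor
#3=x depends on [1:x]
#4=b depends on [3:x]
#5=b depends on [4:b]
#6=z depends on [5:b]
sources: [0:b, 2:y]
N(rest) = Σ N(rest − s) over sources s of rest; N(one piece) = 1:
  size 1 → [2]=1  [6]=1
  size 2 → [2,6]=2  [5,6]=1
  size 3 → [2,5,6]=3  [4,5,6]=1
  size 4 → [2,4,5,6]=4  [3,4,5,6]=1
  size 5 → [1,3,4,5,6]=1  [2,3,4,5,6]=5
  first=0(b) contributes 6
  first=2(y) contributes 1
|[w]| = 7

7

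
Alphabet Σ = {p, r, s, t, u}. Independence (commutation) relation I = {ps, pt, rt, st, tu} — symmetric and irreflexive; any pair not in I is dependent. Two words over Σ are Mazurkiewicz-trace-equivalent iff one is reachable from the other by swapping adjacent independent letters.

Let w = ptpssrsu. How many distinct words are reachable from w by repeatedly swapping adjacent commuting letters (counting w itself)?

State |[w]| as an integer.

48

#0=p has no predecessor
#1=t has no predecessor
#2=p depends on [0:p]
#3=s has no predecessor
#4=s depends on [3:s]
#5=r depends on [2:p, 4:s]
#6=s depends on [5:r]
#7=u depends on [6:s]
sources: [0:p, 1:t, 3:s]
N(rest) = Σ N(rest − s) over sources s of rest; N(one piece) = 1:
  size 1 → [1]=1  [7]=1
  size 2 → [1,7]=2  [6,7]=1
  size 3 → [1,6,7]=3  [5,6,7]=1
  size 4 → [1,5,6,7]=4  [2,5,6,7]=1  [4,5,6,7]=1
  size 5 → [0,2,5,6,7]=1  [1,2,5,6,7]=5  [1,4,5,6,7]=5  [2,4,5,6,7]=2  [3,4,5,6,7]=1
  size 6 → [0,1,2,5,6,7]=6  [0,2,4,5,6,7]=3  [1,2,4,5,6,7]=12  [1,3,4,5,6,7]=6  [2,3,4,5,6,7]=3
  first=0(p) contributes 21
  first=1(t) contributes 6
  first=3(s) contributes 21
|[w]| = 48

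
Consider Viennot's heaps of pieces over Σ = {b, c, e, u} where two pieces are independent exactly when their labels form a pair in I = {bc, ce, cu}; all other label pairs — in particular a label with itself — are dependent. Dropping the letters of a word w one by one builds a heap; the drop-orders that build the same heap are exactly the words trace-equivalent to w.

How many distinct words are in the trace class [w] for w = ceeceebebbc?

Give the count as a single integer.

165

#0=c has no predecessor
#1=e has no predecessor
#2=e depends on [1:e]
#3=c depends on [0:c]
#4=e depends on [2:e]
#5=e depends on [4:e]
#6=b depends on [5:e]
#7=e depends on [6:b]
#8=b depends on [7:e]
#9=b depends on [8:b]
#10=c depends on [3:c]
sources: [0:c, 1:e]
N(rest) = Σ N(rest − s) over sources s of rest; N(one piece) = 1:
  size 1 → [9]=1  [10]=1
  size 2 → [3,10]=1  [8,9]=1  [9,10]=2
  size 3 → [0,3,10]=1  [3,9,10]=3  [7,8,9]=1  [8,9,10]=3
  size 4 → [0,3,9,10]=4  [3,8,9,10]=6  [6,7,8,9]=1  [7,8,9,10]=4
  size 5 → [0,3,8,9,10]=10  [3,7,8,9,10]=10  [5,6,7,8,9]=1  [6,7,8,9,10]=5
  size 6 → [0,3,7,8,9,10]=20  [3,6,7,8,9,10]=15  [4,5,6,7,8,9]=1  [5,6,7,8,9,10]=6
  size 7 → [0,3,6,7,8,9,10]=35  [2,4,5,6,7,8,9]=1  [3,5,6,7,8,9,10]=21  [4,5,6,7,8,9,10]=7
  size 8 → [0,3,5,6,7,8,9,10]=56  [1,2,4,5,6,7,8,9]=1  [2,4,5,6,7,8,9,10]=8  [3,4,5,6,7,8,9,10]=28
  size 9 → [0,3,4,5,6,7,8,9,10]=84  [1,2,4,5,6,7,8,9,10]=9  [2,3,4,5,6,7,8,9,10]=36
  first=0(c) contributes 45
  first=1(e) contributes 120
|[w]| = 165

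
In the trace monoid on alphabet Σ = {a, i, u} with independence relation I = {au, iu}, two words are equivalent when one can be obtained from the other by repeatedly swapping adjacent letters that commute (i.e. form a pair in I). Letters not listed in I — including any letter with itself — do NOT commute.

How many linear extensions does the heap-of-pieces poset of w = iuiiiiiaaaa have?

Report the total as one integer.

11

0(i) covers ∅
1(u) covers ∅
2(i) covers 0:i
3(i) covers 2:i
4(i) covers 3:i
5(i) covers 4:i
6(i) covers 5:i
7(a) covers 6:i
8(a) covers 7:a
9(a) covers 8:a
10(a) covers 9:a
floor of heap: 0:i, 1:u
completions by unplaced set U, small U first (add the entries for U minus each lowest piece of U):
  |U|=1: {1}:1  {10}:1
  |U|=2: {1,10}:2  {9,10}:1
  |U|=3: {1,9,10}:3  {8,9,10}:1
  |U|=4: {1,8,9,10}:4  {7,8,9,10}:1
  |U|=5: {1,7,8,9,10}:5  {6,7,8,9,10}:1
  |U|=6: {1,6,7,8,9,10}:6  {5,6,7,8,9,10}:1
  |U|=7: {1,5,6,7,8,9,10}:7  {4,5,6,7,8,9,10}:1
  |U|=8: {1,4,5,6,7,8,9,10}:8  {3,4,5,6,7,8,9,10}:1
  |U|=9: {1,3,4,5,6,7,8,9,10}:9  {2,3,4,5,6,7,8,9,10}:1
  start at 0(i): 10
  start at 1(u): 1
sum over floor = 11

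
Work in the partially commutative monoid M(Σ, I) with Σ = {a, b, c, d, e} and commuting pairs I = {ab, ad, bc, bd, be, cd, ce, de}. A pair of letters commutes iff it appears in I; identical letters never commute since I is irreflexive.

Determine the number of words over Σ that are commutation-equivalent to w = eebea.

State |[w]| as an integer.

5

0(e) covers ∅
1(e) covers 0:e
2(b) covers ∅
3(e) covers 1:e
4(a) covers 3:e
floor of heap: 0:e, 2:b
completions by unplaced set U, small U first (add the entries for U minus each lowest piece of U):
  |U|=1: {2}:1  {4}:1
  |U|=2: {2,4}:2  {3,4}:1
  |U|=3: {1,3,4}:1  {2,3,4}:3
  start at 0(e): 4
  start at 2(b): 1
sum over floor = 5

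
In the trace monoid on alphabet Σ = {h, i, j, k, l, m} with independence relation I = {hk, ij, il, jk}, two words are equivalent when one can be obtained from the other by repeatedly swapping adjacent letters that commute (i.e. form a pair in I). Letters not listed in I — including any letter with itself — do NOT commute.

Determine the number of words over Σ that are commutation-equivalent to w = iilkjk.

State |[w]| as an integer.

12

0(i) covers ∅
1(i) covers 0:i
2(l) covers ∅
3(k) covers 1:i, 2:l
4(j) covers 2:l
5(k) covers 3:k
floor of heap: 0:i, 2:l
completions by unplaced set U, small U first (add the entries for U minus each lowest piece of U):
  |U|=1: {4}:1  {5}:1
  |U|=2: {3,5}:1  {4,5}:2
  |U|=3: {1,3,5}:1  {3,4,5}:3
  |U|=4: {0,1,3,5}:1  {1,3,4,5}:4  {2,3,4,5}:3
  start at 0(i): 7
  start at 2(l): 5
sum over floor = 12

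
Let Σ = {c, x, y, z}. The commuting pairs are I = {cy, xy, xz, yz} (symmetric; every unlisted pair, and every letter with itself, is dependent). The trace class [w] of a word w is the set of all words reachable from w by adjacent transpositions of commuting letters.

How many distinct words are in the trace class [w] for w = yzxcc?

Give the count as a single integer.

10

0(y) covers ∅
1(z) covers ∅
2(x) covers ∅
3(c) covers 1:z, 2:x
4(c) covers 3:c
floor of heap: 0:y, 1:z, 2:x
completions by unplaced set U, small U first (add the entries for U minus each lowest piece of U):
  |U|=1: {0}:1  {4}:1
  |U|=2: {0,4}:2  {3,4}:1
  |U|=3: {0,3,4}:3  {1,3,4}:1  {2,3,4}:1
  start at 0(y): 2
  start at 1(z): 4
  start at 2(x): 4
sum over floor = 10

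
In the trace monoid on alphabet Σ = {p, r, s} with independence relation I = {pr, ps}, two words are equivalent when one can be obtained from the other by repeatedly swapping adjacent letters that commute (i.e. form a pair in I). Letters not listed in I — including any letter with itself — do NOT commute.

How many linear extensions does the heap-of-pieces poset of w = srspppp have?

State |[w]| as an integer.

35

#0=s has no predecessor
#1=r depends on [0:s]
#2=s depends on [1:r]
#3=p has no predecessor
#4=p depends on [3:p]
#5=p depends on [4:p]
#6=p depends on [5:p]
sources: [0:s, 3:p]
N(rest) = Σ N(rest − s) over sources s of rest; N(one piece) = 1:
  size 1 → [2]=1  [6]=1
  size 2 → [1,2]=1  [2,6]=2  [5,6]=1
  size 3 → [0,1,2]=1  [1,2,6]=3  [2,5,6]=3  [4,5,6]=1
  size 4 → [0,1,2,6]=4  [1,2,5,6]=6  [2,4,5,6]=4  [3,4,5,6]=1
  size 5 → [0,1,2,5,6]=10  [1,2,4,5,6]=10  [2,3,4,5,6]=5
  first=0(s) contributes 15
  first=3(p) contributes 20
|[w]| = 35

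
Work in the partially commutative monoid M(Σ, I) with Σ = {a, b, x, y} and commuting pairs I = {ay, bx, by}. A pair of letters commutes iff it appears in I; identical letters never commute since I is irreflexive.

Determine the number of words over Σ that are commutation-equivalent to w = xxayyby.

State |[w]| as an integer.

drop 0:x onto floor
drop 1:x onto {0:x}
drop 2:a onto {1:x}
drop 3:y onto {1:x}
drop 4:y onto {3:y}
drop 5:b onto {2:a}
drop 6:y onto {4:y}
ground layer = {0:x}
drop-orders for the pieces not yet dropped (sum over which currently-grounded one goes next):
  1 to go: {5} 1  {6} 1
  2 to go: {2,5} 1  {4,6} 1  {5,6} 2
  3 to go: {2,5,6} 3  {3,4,6} 1  {4,5,6} 3
  4 to go: {2,4,5,6} 6  {3,4,5,6} 4
  5 to go: {2,3,4,5,6} 10
  if 0:x drops first: 10 orders

10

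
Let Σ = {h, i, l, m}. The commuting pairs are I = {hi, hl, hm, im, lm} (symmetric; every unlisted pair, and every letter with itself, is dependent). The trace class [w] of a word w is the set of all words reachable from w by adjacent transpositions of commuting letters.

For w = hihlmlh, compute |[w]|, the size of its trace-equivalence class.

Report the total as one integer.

drop 0:h onto floor
drop 1:i onto floor
drop 2:h onto {0:h}
drop 3:l onto {1:i}
drop 4:m onto floor
drop 5:l onto {3:l}
drop 6:h onto {2:h}
ground layer = {0:h, 1:i, 4:m}
drop-orders for the pieces not yet dropped (sum over which currently-grounded one goes next):
  1 to go: {4} 1  {5} 1  {6} 1
  2 to go: {2,6} 1  {3,5} 1  {4,5} 2  {4,6} 2  {5,6} 2
  3 to go: {0,2,6} 1  {1,3,5} 1  {2,4,6} 3  {2,5,6} 3  {3,4,5} 3  {3,5,6} 3  {4,5,6} 6
  4 to go: {0,2,4,6} 4  {0,2,5,6} 4  {1,3,4,5} 4  {1,3,5,6} 4  {2,3,5,6} 6  {2,4,5,6} 12  {3,4,5,6} 12
  5 to go: {0,2,3,5,6} 10  {0,2,4,5,6} 20  {1,2,3,5,6} 10  {1,3,4,5,6} 20  {2,3,4,5,6} 30
  if 0:h drops first: 60 orders
  if 1:i drops first: 60 orders
  if 4:m drops first: 20 orders
heap linearizations: 140

140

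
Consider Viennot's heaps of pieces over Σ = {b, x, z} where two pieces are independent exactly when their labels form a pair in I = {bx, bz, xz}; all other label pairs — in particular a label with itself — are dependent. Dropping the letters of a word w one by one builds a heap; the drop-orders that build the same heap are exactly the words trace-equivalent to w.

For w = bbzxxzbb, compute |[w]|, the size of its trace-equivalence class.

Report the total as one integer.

420

drop 0:b onto floor
drop 1:b onto {0:b}
drop 2:z onto floor
drop 3:x onto floor
drop 4:x onto {3:x}
drop 5:z onto {2:z}
drop 6:b onto {1:b}
drop 7:b onto {6:b}
ground layer = {0:b, 2:z, 3:x}
drop-orders for the pieces not yet dropped (sum over which currently-grounded one goes next):
  1 to go: {4} 1  {5} 1  {7} 1
  2 to go: {2,5} 1  {3,4} 1  {4,5} 2  {4,7} 2  {5,7} 2  {6,7} 1
  3 to go: {1,6,7} 1  {2,4,5} 3  {2,5,7} 3  {3,4,5} 3  {3,4,7} 3  {4,5,7} 6  {4,6,7} 3  {5,6,7} 3
  4 to go: {0,1,6,7} 1  {1,4,6,7} 4  {1,5,6,7} 4  {2,3,4,5} 6  {2,4,5,7} 12  {2,5,6,7} 6  {3,4,5,7} 12  {3,4,6,7} 6  {4,5,6,7} 12
  5 to go: {0,1,4,6,7} 5  {0,1,5,6,7} 5  {1,2,5,6,7} 10  {1,3,4,6,7} 10  {1,4,5,6,7} 20  {2,3,4,5,7} 30  {2,4,5,6,7} 30  {3,4,5,6,7} 30
  6 to go: {0,1,2,5,6,7} 15  {0,1,3,4,6,7} 15  {0,1,4,5,6,7} 30  {1,2,4,5,6,7} 60  {1,3,4,5,6,7} 60  {2,3,4,5,6,7} 90
  if 0:b drops first: 210 orders
  if 2:z drops first: 105 orders
  if 3:x drops first: 105 orders
heap linearizations: 420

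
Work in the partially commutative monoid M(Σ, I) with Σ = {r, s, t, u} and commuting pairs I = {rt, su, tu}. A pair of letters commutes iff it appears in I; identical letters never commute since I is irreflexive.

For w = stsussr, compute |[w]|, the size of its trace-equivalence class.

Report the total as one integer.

drop 0:s onto floor
drop 1:t onto {0:s}
drop 2:s onto {1:t}
drop 3:u onto floor
drop 4:s onto {2:s}
drop 5:s onto {4:s}
drop 6:r onto {3:u, 5:s}
ground layer = {0:s, 3:u}
drop-orders for the pieces not yet dropped (sum over which currently-grounded one goes next):
  1 to go: {6} 1
  2 to go: {3,6} 1  {5,6} 1
  3 to go: {3,5,6} 2  {4,5,6} 1
  4 to go: {2,4,5,6} 1  {3,4,5,6} 3
  5 to go: {1,2,4,5,6} 1  {2,3,4,5,6} 4
  if 0:s drops first: 5 orders
  if 3:u drops first: 1 orders
heap linearizations: 6

6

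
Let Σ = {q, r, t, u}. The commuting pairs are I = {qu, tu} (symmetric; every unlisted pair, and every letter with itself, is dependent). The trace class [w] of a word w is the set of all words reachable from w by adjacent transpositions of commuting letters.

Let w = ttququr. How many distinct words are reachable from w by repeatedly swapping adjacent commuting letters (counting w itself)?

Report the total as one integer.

15

0(t) covers ∅
1(t) covers 0:t
2(q) covers 1:t
3(u) covers ∅
4(q) covers 2:q
5(u) covers 3:u
6(r) covers 4:q, 5:u
floor of heap: 0:t, 3:u
completions by unplaced set U, small U first (add the entries for U minus each lowest piece of U):
  |U|=1: {6}:1
  |U|=2: {4,6}:1  {5,6}:1
  |U|=3: {2,4,6}:1  {3,5,6}:1  {4,5,6}:2
  |U|=4: {1,2,4,6}:1  {2,4,5,6}:3  {3,4,5,6}:3
  |U|=5: {0,1,2,4,6}:1  {1,2,4,5,6}:4  {2,3,4,5,6}:6
  start at 0(t): 10
  start at 3(u): 5
sum over floor = 15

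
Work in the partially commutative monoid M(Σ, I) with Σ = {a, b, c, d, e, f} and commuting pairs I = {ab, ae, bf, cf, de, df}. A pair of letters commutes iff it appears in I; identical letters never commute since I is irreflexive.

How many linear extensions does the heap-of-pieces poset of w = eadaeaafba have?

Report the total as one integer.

drop 0:e onto floor
drop 1:a onto floor
drop 2:d onto {1:a}
drop 3:a onto {2:d}
drop 4:e onto {0:e}
drop 5:a onto {3:a}
drop 6:a onto {5:a}
drop 7:f onto {4:e, 6:a}
drop 8:b onto {2:d, 4:e}
drop 9:a onto {7:f}
ground layer = {0:e, 1:a}
drop-orders for the pieces not yet dropped (sum over which currently-grounded one goes next):
  1 to go: {8} 1  {9} 1
  2 to go: {7,9} 1  {8,9} 2
  3 to go: {6,7,9} 1  {7,8,9} 3
  4 to go: {4,7,8,9} 3  {5,6,7,9} 1  {6,7,8,9} 4
  5 to go: {0,4,7,8,9} 3  {3,5,6,7,9} 1  {4,6,7,8,9} 7  {5,6,7,8,9} 5
  6 to go: {0,4,6,7,8,9} 10  {3,5,6,7,8,9} 6  {4,5,6,7,8,9} 12
  7 to go: {0,4,5,6,7,8,9} 22  {2,3,5,6,7,8,9} 6  {3,4,5,6,7,8,9} 18
  8 to go: {0,3,4,5,6,7,8,9} 40  {1,2,3,5,6,7,8,9} 6  {2,3,4,5,6,7,8,9} 24
  if 0:e drops first: 30 orders
  if 1:a drops first: 64 orders
heap linearizations: 94

94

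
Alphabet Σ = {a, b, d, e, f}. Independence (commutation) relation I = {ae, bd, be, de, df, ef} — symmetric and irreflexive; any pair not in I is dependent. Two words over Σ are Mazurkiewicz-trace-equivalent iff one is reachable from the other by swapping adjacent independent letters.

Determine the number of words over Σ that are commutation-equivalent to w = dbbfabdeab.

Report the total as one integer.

80

piece 0:d — minimal
piece 1:b — minimal
piece 2:b rests on {1:b}
piece 3:f rests on {2:b}
piece 4:a rests on {0:d, 3:f}
piece 5:b rests on {4:a}
piece 6:d rests on {4:a}
piece 7:e — minimal
piece 8:a rests on {5:b, 6:d}
piece 9:b rests on {8:a}
minimal pieces: {0:d, 1:b, 7:e}
ways to finish when only these pieces remain (= sum over removing one remaining piece with nothing left below it):
  1 left: {7}→1  {9}→1
  2 left: {7,9}→2  {8,9}→1
  3 left: {5,8,9}→1  {6,8,9}→1  {7,8,9}→3
  4 left: {5,6,8,9}→2  {5,7,8,9}→4  {6,7,8,9}→4
  5 left: {4,5,6,8,9}→2  {5,6,7,8,9}→10
  6 left: {0,4,5,6,8,9}→2  {3,4,5,6,8,9}→2  {4,5,6,7,8,9}→12
  7 left: {0,3,4,5,6,8,9}→4  {0,4,5,6,7,8,9}→14  {2,3,4,5,6,8,9}→2  {3,4,5,6,7,8,9}→14
  8 left: {0,2,3,4,5,6,8,9}→6  {0,3,4,5,6,7,8,9}→32  {1,2,3,4,5,6,8,9}→2  {2,3,4,5,6,7,8,9}→16
  placing 0:d first → 18 extensions
  placing 1:b first → 54 extensions
  placing 7:e first → 8 extensions
total linear extensions = 80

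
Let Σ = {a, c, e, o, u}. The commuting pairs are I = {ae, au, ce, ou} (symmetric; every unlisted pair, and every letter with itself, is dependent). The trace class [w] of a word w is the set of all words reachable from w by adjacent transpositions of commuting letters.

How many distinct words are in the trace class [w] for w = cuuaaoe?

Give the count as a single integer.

10

drop 0:c onto floor
drop 1:u onto {0:c}
drop 2:u onto {1:u}
drop 3:a onto {0:c}
drop 4:a onto {3:a}
drop 5:o onto {4:a}
drop 6:e onto {2:u, 5:o}
ground layer = {0:c}
drop-orders for the pieces not yet dropped (sum over which currently-grounded one goes next):
  1 to go: {6} 1
  2 to go: {2,6} 1  {5,6} 1
  3 to go: {1,2,6} 1  {2,5,6} 2  {4,5,6} 1
  4 to go: {1,2,5,6} 3  {2,4,5,6} 3  {3,4,5,6} 1
  5 to go: {1,2,4,5,6} 6  {2,3,4,5,6} 4
  if 0:c drops first: 10 orders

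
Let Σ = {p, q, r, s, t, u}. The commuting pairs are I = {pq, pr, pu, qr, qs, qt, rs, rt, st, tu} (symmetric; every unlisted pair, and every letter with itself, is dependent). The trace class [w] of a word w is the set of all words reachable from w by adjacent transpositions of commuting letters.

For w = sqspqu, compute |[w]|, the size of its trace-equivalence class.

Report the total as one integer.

16

0(s) covers ∅
1(q) covers ∅
2(s) covers 0:s
3(p) covers 2:s
4(q) covers 1:q
5(u) covers 2:s, 4:q
floor of heap: 0:s, 1:q
completions by unplaced set U, small U first (add the entries for U minus each lowest piece of U):
  |U|=1: {3}:1  {5}:1
  |U|=2: {3,5}:2  {4,5}:1
  |U|=3: {1,4,5}:1  {2,3,5}:2  {3,4,5}:3
  |U|=4: {0,2,3,5}:2  {1,3,4,5}:4  {2,3,4,5}:5
  start at 0(s): 9
  start at 1(q): 7
sum over floor = 16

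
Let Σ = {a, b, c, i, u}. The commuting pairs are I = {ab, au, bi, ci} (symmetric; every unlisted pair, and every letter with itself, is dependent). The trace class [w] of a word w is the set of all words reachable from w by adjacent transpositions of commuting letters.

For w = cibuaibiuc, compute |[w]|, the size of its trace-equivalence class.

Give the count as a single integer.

27

0(c) covers ∅
1(i) covers ∅
2(b) covers 0:c
3(u) covers 1:i, 2:b
4(a) covers 0:c, 1:i
5(i) covers 3:u, 4:a
6(b) covers 3:u
7(i) covers 5:i
8(u) covers 6:b, 7:i
9(c) covers 8:u
floor of heap: 0:c, 1:i
completions by unplaced set U, small U first (add the entries for U minus each lowest piece of U):
  |U|=1: {9}:1
  |U|=2: {8,9}:1
  |U|=3: {6,8,9}:1  {7,8,9}:1
  |U|=4: {5,7,8,9}:1  {6,7,8,9}:2
  |U|=5: {4,5,7,8,9}:1  {5,6,7,8,9}:3
  |U|=6: {3,5,6,7,8,9}:3  {4,5,6,7,8,9}:4
  |U|=7: {2,3,5,6,7,8,9}:3  {3,4,5,6,7,8,9}:7
  |U|=8: {1,3,4,5,6,7,8,9}:7  {2,3,4,5,6,7,8,9}:10
  start at 0(c): 17
  start at 1(i): 10
sum over floor = 27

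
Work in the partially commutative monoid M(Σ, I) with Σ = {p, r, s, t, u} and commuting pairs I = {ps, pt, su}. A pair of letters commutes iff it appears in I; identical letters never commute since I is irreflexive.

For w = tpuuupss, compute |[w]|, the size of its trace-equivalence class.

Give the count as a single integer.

36

drop 0:t onto floor
drop 1:p onto floor
drop 2:u onto {0:t, 1:p}
drop 3:u onto {2:u}
drop 4:u onto {3:u}
drop 5:p onto {4:u}
drop 6:s onto {0:t}
drop 7:s onto {6:s}
ground layer = {0:t, 1:p}
drop-orders for the pieces not yet dropped (sum over which currently-grounded one goes next):
  1 to go: {5} 1  {7} 1
  2 to go: {4,5} 1  {5,7} 2  {6,7} 1
  3 to go: {3,4,5} 1  {4,5,7} 3  {5,6,7} 3
  4 to go: {2,3,4,5} 1  {3,4,5,7} 4  {4,5,6,7} 6
  5 to go: {1,2,3,4,5} 1  {2,3,4,5,7} 5  {3,4,5,6,7} 10
  6 to go: {1,2,3,4,5,7} 6  {2,3,4,5,6,7} 15
  if 0:t drops first: 21 orders
  if 1:p drops first: 15 orders
heap linearizations: 36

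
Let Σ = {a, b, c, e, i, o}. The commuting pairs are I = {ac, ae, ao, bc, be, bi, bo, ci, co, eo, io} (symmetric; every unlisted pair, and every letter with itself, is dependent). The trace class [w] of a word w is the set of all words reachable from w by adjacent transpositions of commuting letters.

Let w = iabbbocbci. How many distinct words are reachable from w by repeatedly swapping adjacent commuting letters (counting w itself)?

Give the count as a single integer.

#0=i has no predecessor
#1=a depends on [0:i]
#2=b depends on [1:a]
#3=b depends on [2:b]
#4=b depends on [3:b]
#5=o has no predecessor
#6=c has no predecessor
#7=b depends on [4:b]
#8=c depends on [6:c]
#9=i depends on [1:a]
sources: [0:i, 5:o, 6:c]
N(rest) = Σ N(rest − s) over sources s of rest; N(one piece) = 1:
  size 1 → [5]=1  [7]=1  [8]=1  [9]=1
  size 2 → [4,7]=1  [5,7]=2  [5,8]=2  [5,9]=2  [6,8]=1  [7,8]=2  [7,9]=2  [8,9]=2
  size 3 → [3,4,7]=1  [4,5,7]=3  [4,7,8]=3  [4,7,9]=3  [5,6,8]=3  [5,7,8]=6  [5,7,9]=6  [5,8,9]=6  [6,7,8]=3  [6,8,9]=3  [7,8,9]=6
  size 4 → [2,3,4,7]=1  [3,4,5,7]=4  [3,4,7,8]=4  [3,4,7,9]=4  [4,5,7,8]=12  [4,5,7,9]=12  [4,6,7,8]=6  [4,7,8,9]=12  [5,6,7,8]=12  [5,6,8,9]=12  [5,7,8,9]=24  [6,7,8,9]=12
  size 5 → [2,3,4,5,7]=5  [2,3,4,7,8]=5  [2,3,4,7,9]=5  [3,4,5,7,8]=20  [3,4,5,7,9]=20  [3,4,6,7,8]=10  [3,4,7,8,9]=20  [4,5,6,7,8]=30  [4,5,7,8,9]=60  [4,6,7,8,9]=30  [5,6,7,8,9]=60
  size 6 → [1,2,3,4,7,9]=5  [2,3,4,5,7,8]=30  [2,3,4,5,7,9]=30  [2,3,4,6,7,8]=15  [2,3,4,7,8,9]=30  [3,4,5,6,7,8]=60  [3,4,5,7,8,9]=120  [3,4,6,7,8,9]=60  [4,5,6,7,8,9]=180
  size 7 → [0,1,2,3,4,7,9]=5  [1,2,3,4,5,7,9]=35  [1,2,3,4,7,8,9]=35  [2,3,4,5,6,7,8]=105  [2,3,4,5,7,8,9]=210  [2,3,4,6,7,8,9]=105  [3,4,5,6,7,8,9]=420
  size 8 → [0,1,2,3,4,5,7,9]=40  [0,1,2,3,4,7,8,9]=40  [1,2,3,4,5,7,8,9]=280  [1,2,3,4,6,7,8,9]=140  [2,3,4,5,6,7,8,9]=840
  first=0(i) contributes 1260
  first=5(o) contributes 180
  first=6(c) contributes 360
|[w]| = 1800

1800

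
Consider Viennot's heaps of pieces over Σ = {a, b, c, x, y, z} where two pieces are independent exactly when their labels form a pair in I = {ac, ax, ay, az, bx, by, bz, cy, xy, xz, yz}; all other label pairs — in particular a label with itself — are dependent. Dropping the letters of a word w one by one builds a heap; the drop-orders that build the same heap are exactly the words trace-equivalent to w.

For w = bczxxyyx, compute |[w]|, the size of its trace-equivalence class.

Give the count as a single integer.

112

drop 0:b onto floor
drop 1:c onto {0:b}
drop 2:z onto {1:c}
drop 3:x onto {1:c}
drop 4:x onto {3:x}
drop 5:y onto floor
drop 6:y onto {5:y}
drop 7:x onto {4:x}
ground layer = {0:b, 5:y}
drop-orders for the pieces not yet dropped (sum over which currently-grounded one goes next):
  1 to go: {2} 1  {6} 1  {7} 1
  2 to go: {2,6} 2  {2,7} 2  {4,7} 1  {5,6} 1  {6,7} 2
  3 to go: {2,4,7} 3  {2,5,6} 3  {2,6,7} 6  {3,4,7} 1  {4,6,7} 3  {5,6,7} 3
  4 to go: {2,3,4,7} 4  {2,4,6,7} 12  {2,5,6,7} 12  {3,4,6,7} 4  {4,5,6,7} 6
  5 to go: {1,2,3,4,7} 4  {2,3,4,6,7} 20  {2,4,5,6,7} 30  {3,4,5,6,7} 10
  6 to go: {0,1,2,3,4,7} 4  {1,2,3,4,6,7} 24  {2,3,4,5,6,7} 60
  if 0:b drops first: 84 orders
  if 5:y drops first: 28 orders
heap linearizations: 112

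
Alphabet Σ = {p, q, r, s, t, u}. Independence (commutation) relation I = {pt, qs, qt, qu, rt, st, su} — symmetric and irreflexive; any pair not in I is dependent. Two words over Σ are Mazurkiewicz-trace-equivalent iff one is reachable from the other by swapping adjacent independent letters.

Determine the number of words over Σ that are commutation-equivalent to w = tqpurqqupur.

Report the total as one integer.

drop 0:t onto floor
drop 1:q onto floor
drop 2:p onto {1:q}
drop 3:u onto {0:t, 2:p}
drop 4:r onto {3:u}
drop 5:q onto {4:r}
drop 6:q onto {5:q}
drop 7:u onto {4:r}
drop 8:p onto {6:q, 7:u}
drop 9:u onto {8:p}
drop 10:r onto {9:u}
ground layer = {0:t, 1:q}
drop-orders for the pieces not yet dropped (sum over which currently-grounded one goes next):
  1 to go: {10} 1
  2 to go: {9,10} 1
  3 to go: {8,9,10} 1
  4 to go: {6,8,9,10} 1  {7,8,9,10} 1
  5 to go: {5,6,8,9,10} 1  {6,7,8,9,10} 2
  6 to go: {5,6,7,8,9,10} 3
  7 to go: {4,5,6,7,8,9,10} 3
  8 to go: {3,4,5,6,7,8,9,10} 3
  9 to go: {0,3,4,5,6,7,8,9,10} 3  {2,3,4,5,6,7,8,9,10} 3
  if 0:t drops first: 3 orders
  if 1:q drops first: 6 orders
heap linearizations: 9

9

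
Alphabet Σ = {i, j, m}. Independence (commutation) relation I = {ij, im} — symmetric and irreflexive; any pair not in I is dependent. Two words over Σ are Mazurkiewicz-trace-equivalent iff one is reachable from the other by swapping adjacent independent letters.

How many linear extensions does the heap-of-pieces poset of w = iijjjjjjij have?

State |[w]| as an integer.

drop 0:i onto floor
drop 1:i onto {0:i}
drop 2:j onto floor
drop 3:j onto {2:j}
drop 4:j onto {3:j}
drop 5:j onto {4:j}
drop 6:j onto {5:j}
drop 7:j onto {6:j}
drop 8:i onto {1:i}
drop 9:j onto {7:j}
ground layer = {0:i, 2:j}
drop-orders for the pieces not yet dropped (sum over which currently-grounded one goes next):
  1 to go: {8} 1  {9} 1
  2 to go: {1,8} 1  {7,9} 1  {8,9} 2
  3 to go: {0,1,8} 1  {1,8,9} 3  {6,7,9} 1  {7,8,9} 3
  4 to go: {0,1,8,9} 4  {1,7,8,9} 6  {5,6,7,9} 1  {6,7,8,9} 4
  5 to go: {0,1,7,8,9} 10  {1,6,7,8,9} 10  {4,5,6,7,9} 1  {5,6,7,8,9} 5
  6 to go: {0,1,6,7,8,9} 20  {1,5,6,7,8,9} 15  {3,4,5,6,7,9} 1  {4,5,6,7,8,9} 6
  7 to go: {0,1,5,6,7,8,9} 35  {1,4,5,6,7,8,9} 21  {2,3,4,5,6,7,9} 1  {3,4,5,6,7,8,9} 7
  8 to go: {0,1,4,5,6,7,8,9} 56  {1,3,4,5,6,7,8,9} 28  {2,3,4,5,6,7,8,9} 8
  if 0:i drops first: 36 orders
  if 2:j drops first: 84 orders
heap linearizations: 120

120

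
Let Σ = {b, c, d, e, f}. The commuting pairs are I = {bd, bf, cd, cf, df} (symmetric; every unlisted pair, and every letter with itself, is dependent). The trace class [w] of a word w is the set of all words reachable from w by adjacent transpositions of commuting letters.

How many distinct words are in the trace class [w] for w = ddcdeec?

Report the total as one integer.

4

#0=d has no predecessor
#1=d depends on [0:d]
#2=c has no predecessor
#3=d depends on [1:d]
#4=e depends on [2:c, 3:d]
#5=e depends on [4:e]
#6=c depends on [5:e]
sources: [0:d, 2:c]
N(rest) = Σ N(rest − s) over sources s of rest; N(one piece) = 1:
  size 1 → [6]=1
  size 2 → [5,6]=1
  size 3 → [4,5,6]=1
  size 4 → [2,4,5,6]=1  [3,4,5,6]=1
  size 5 → [1,3,4,5,6]=1  [2,3,4,5,6]=2
  first=0(d) contributes 3
  first=2(c) contributes 1
|[w]| = 4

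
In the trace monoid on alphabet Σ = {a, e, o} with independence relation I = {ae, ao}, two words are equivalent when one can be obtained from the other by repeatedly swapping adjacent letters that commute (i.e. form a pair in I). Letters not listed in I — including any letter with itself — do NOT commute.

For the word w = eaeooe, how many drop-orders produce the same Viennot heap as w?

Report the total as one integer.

6

#0=e has no predecessor
#1=a has no predecessor
#2=e depends on [0:e]
#3=o depends on [2:e]
#4=o depends on [3:o]
#5=e depends on [4:o]
sources: [0:e, 1:a]
N(rest) = Σ N(rest − s) over sources s of rest; N(one piece) = 1:
  size 1 → [1]=1  [5]=1
  size 2 → [1,5]=2  [4,5]=1
  size 3 → [1,4,5]=3  [3,4,5]=1
  size 4 → [1,3,4,5]=4  [2,3,4,5]=1
  first=0(e) contributes 5
  first=1(a) contributes 1
|[w]| = 6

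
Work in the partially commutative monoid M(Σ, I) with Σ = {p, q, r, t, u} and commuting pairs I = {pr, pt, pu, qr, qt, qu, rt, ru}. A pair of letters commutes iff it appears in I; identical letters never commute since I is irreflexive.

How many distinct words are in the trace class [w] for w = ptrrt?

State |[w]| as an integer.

#0=p has no predecessor
#1=t has no predecessor
#2=r has no predecessor
#3=r depends on [2:r]
#4=t depends on [1:t]
sources: [0:p, 1:t, 2:r]
N(rest) = Σ N(rest − s) over sources s of rest; N(one piece) = 1:
  size 1 → [0]=1  [3]=1  [4]=1
  size 2 → [0,3]=2  [0,4]=2  [1,4]=1  [2,3]=1  [3,4]=2
  size 3 → [0,1,4]=3  [0,2,3]=3  [0,3,4]=6  [1,3,4]=3  [2,3,4]=3
  first=0(p) contributes 6
  first=1(t) contributes 12
  first=2(r) contributes 12
|[w]| = 30

30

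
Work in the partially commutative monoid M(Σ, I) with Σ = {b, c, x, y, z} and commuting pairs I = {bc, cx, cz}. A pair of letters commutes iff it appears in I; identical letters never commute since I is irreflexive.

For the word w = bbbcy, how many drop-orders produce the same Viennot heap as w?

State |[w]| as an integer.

drop 0:b onto floor
drop 1:b onto {0:b}
drop 2:b onto {1:b}
drop 3:c onto floor
drop 4:y onto {2:b, 3:c}
ground layer = {0:b, 3:c}
drop-orders for the pieces not yet dropped (sum over which currently-grounded one goes next):
  1 to go: {4} 1
  2 to go: {2,4} 1  {3,4} 1
  3 to go: {1,2,4} 1  {2,3,4} 2
  if 0:b drops first: 3 orders
  if 3:c drops first: 1 orders
heap linearizations: 4

4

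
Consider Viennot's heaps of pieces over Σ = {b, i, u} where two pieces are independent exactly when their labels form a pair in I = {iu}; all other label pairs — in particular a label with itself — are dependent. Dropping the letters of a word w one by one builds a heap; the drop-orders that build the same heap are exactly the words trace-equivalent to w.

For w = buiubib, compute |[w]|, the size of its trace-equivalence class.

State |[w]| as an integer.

#0=b has no predecessor
#1=u depends on [0:b]
#2=i depends on [0:b]
#3=u depends on [1:u]
#4=b depends on [2:i, 3:u]
#5=i depends on [4:b]
#6=b depends on [5:i]
sources: [0:b]
N(rest) = Σ N(rest − s) over sources s of rest; N(one piece) = 1:
  size 1 → [6]=1
  size 2 → [5,6]=1
  size 3 → [4,5,6]=1
  size 4 → [2,4,5,6]=1  [3,4,5,6]=1
  size 5 → [1,3,4,5,6]=1  [2,3,4,5,6]=2
  first=0(b) contributes 3

3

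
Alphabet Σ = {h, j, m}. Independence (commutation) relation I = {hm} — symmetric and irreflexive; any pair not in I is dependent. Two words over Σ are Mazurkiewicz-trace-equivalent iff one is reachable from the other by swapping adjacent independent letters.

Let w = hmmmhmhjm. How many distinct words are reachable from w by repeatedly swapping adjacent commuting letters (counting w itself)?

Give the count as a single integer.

35

piece 0:h — minimal
piece 1:m — minimal
piece 2:m rests on {1:m}
piece 3:m rests on {2:m}
piece 4:h rests on {0:h}
piece 5:m rests on {3:m}
piece 6:h rests on {4:h}
piece 7:j rests on {5:m, 6:h}
piece 8:m rests on {7:j}
minimal pieces: {0:h, 1:m}
ways to finish when only these pieces remain (= sum over removing one remaining piece with nothing left below it):
  1 left: {8}→1
  2 left: {7,8}→1
  3 left: {5,7,8}→1  {6,7,8}→1
  4 left: {3,5,7,8}→1  {4,6,7,8}→1  {5,6,7,8}→2
  5 left: {0,4,6,7,8}→1  {2,3,5,7,8}→1  {3,5,6,7,8}→3  {4,5,6,7,8}→3
  6 left: {0,4,5,6,7,8}→4  {1,2,3,5,7,8}→1  {2,3,5,6,7,8}→4  {3,4,5,6,7,8}→6
  7 left: {0,3,4,5,6,7,8}→10  {1,2,3,5,6,7,8}→5  {2,3,4,5,6,7,8}→10
  placing 0:h first → 15 extensions
  placing 1:m first → 20 extensions
total linear extensions = 35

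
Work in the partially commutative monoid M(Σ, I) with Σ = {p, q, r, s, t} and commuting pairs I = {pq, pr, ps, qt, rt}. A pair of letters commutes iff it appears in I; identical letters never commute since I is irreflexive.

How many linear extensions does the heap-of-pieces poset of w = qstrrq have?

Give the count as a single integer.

0(q) covers ∅
1(s) covers 0:q
2(t) covers 1:s
3(r) covers 1:s
4(r) covers 3:r
5(q) covers 4:r
floor of heap: 0:q
completions by unplaced set U, small U first (add the entries for U minus each lowest piece of U):
  |U|=1: {2}:1  {5}:1
  |U|=2: {2,5}:2  {4,5}:1
  |U|=3: {2,4,5}:3  {3,4,5}:1
  |U|=4: {2,3,4,5}:4
  start at 0(q): 4

4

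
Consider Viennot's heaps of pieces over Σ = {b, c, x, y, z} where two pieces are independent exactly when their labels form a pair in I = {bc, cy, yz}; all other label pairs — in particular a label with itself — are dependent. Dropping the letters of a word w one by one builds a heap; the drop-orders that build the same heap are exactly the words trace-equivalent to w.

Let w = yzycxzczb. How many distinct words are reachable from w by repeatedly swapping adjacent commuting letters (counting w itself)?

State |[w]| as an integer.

6

#0=y has no predecessor
#1=z has no predecessor
#2=y depends on [0:y]
#3=c depends on [1:z]
#4=x depends on [2:y, 3:c]
#5=z depends on [4:x]
#6=c depends on [5:z]
#7=z depends on [6:c]
#8=b depends on [7:z]
sources: [0:y, 1:z]
N(rest) = Σ N(rest − s) over sources s of rest; N(one piece) = 1:
  size 1 → [8]=1
  size 2 → [7,8]=1
  size 3 → [6,7,8]=1
  size 4 → [5,6,7,8]=1
  size 5 → [4,5,6,7,8]=1
  size 6 → [2,4,5,6,7,8]=1  [3,4,5,6,7,8]=1
  size 7 → [0,2,4,5,6,7,8]=1  [1,3,4,5,6,7,8]=1  [2,3,4,5,6,7,8]=2
  first=0(y) contributes 3
  first=1(z) contributes 3
|[w]| = 6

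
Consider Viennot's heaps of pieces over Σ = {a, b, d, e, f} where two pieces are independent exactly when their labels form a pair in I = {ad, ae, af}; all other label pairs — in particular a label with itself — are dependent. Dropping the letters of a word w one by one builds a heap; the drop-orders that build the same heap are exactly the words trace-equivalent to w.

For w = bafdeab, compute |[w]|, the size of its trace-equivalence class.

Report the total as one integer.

drop 0:b onto floor
drop 1:a onto {0:b}
drop 2:f onto {0:b}
drop 3:d onto {2:f}
drop 4:e onto {3:d}
drop 5:a onto {1:a}
drop 6:b onto {4:e, 5:a}
ground layer = {0:b}
drop-orders for the pieces not yet dropped (sum over which currently-grounded one goes next):
  1 to go: {6} 1
  2 to go: {4,6} 1  {5,6} 1
  3 to go: {1,5,6} 1  {3,4,6} 1  {4,5,6} 2
  4 to go: {1,4,5,6} 3  {2,3,4,6} 1  {3,4,5,6} 3
  5 to go: {1,3,4,5,6} 6  {2,3,4,5,6} 4
  if 0:b drops first: 10 orders

10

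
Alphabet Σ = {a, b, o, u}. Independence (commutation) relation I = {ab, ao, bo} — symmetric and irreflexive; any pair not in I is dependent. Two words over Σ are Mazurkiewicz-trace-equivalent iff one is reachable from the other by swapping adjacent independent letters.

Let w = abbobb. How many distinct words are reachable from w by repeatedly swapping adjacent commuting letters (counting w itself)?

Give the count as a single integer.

drop 0:a onto floor
drop 1:b onto floor
drop 2:b onto {1:b}
drop 3:o onto floor
drop 4:b onto {2:b}
drop 5:b onto {4:b}
ground layer = {0:a, 1:b, 3:o}
drop-orders for the pieces not yet dropped (sum over which currently-grounded one goes next):
  1 to go: {0} 1  {3} 1  {5} 1
  2 to go: {0,3} 2  {0,5} 2  {3,5} 2  {4,5} 1
  3 to go: {0,3,5} 6  {0,4,5} 3  {2,4,5} 1  {3,4,5} 3
  4 to go: {0,2,4,5} 4  {0,3,4,5} 12  {1,2,4,5} 1  {2,3,4,5} 4
  if 0:a drops first: 5 orders
  if 1:b drops first: 20 orders
  if 3:o drops first: 5 orders
heap linearizations: 30

30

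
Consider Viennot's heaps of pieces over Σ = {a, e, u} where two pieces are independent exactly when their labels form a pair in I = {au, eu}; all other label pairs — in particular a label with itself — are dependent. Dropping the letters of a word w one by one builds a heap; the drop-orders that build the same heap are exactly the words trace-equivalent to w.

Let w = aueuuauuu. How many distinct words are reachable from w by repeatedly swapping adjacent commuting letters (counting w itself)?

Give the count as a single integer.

0(a) covers ∅
1(u) covers ∅
2(e) covers 0:a
3(u) covers 1:u
4(u) covers 3:u
5(a) covers 2:e
6(u) covers 4:u
7(u) covers 6:u
8(u) covers 7:u
floor of heap: 0:a, 1:u
completions by unplaced set U, small U first (add the entries for U minus each lowest piece of U):
  |U|=1: {5}:1  {8}:1
  |U|=2: {2,5}:1  {5,8}:2  {7,8}:1
  |U|=3: {0,2,5}:1  {2,5,8}:3  {5,7,8}:3  {6,7,8}:1
  |U|=4: {0,2,5,8}:4  {2,5,7,8}:6  {4,6,7,8}:1  {5,6,7,8}:4
  |U|=5: {0,2,5,7,8}:10  {2,5,6,7,8}:10  {3,4,6,7,8}:1  {4,5,6,7,8}:5
  |U|=6: {0,2,5,6,7,8}:20  {1,3,4,6,7,8}:1  {2,4,5,6,7,8}:15  {3,4,5,6,7,8}:6
  |U|=7: {0,2,4,5,6,7,8}:35  {1,3,4,5,6,7,8}:7  {2,3,4,5,6,7,8}:21
  start at 0(a): 28
  start at 1(u): 56
sum over floor = 84

84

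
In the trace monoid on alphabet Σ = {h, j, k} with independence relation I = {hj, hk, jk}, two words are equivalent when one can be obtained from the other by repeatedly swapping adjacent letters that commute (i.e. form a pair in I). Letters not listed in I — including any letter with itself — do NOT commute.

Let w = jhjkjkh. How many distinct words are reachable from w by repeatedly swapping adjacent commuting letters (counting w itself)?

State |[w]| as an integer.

210

#0=j has no predecessor
#1=h has no predecessor
#2=j depends on [0:j]
#3=k has no predecessor
#4=j depends on [2:j]
#5=k depends on [3:k]
#6=h depends on [1:h]
sources: [0:j, 1:h, 3:k]
N(rest) = Σ N(rest − s) over sources s of rest; N(one piece) = 1:
  size 1 → [4]=1  [5]=1  [6]=1
  size 2 → [1,6]=1  [2,4]=1  [3,5]=1  [4,5]=2  [4,6]=2  [5,6]=2
  size 3 → [0,2,4]=1  [1,4,6]=3  [1,5,6]=3  [2,4,5]=3  [2,4,6]=3  [3,4,5]=3  [3,5,6]=3  [4,5,6]=6
  size 4 → [0,2,4,5]=4  [0,2,4,6]=4  [1,2,4,6]=6  [1,3,5,6]=6  [1,4,5,6]=12  [2,3,4,5]=6  [2,4,5,6]=12  [3,4,5,6]=12
  size 5 → [0,1,2,4,6]=10  [0,2,3,4,5]=10  [0,2,4,5,6]=20  [1,2,4,5,6]=30  [1,3,4,5,6]=30  [2,3,4,5,6]=30
  first=0(j) contributes 90
  first=1(h) contributes 60
  first=3(k) contributes 60
|[w]| = 210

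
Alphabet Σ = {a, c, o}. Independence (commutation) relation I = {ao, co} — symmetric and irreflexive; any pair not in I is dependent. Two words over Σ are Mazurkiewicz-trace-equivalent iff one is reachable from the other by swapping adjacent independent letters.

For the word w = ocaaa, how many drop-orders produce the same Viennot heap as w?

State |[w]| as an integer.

piece 0:o — minimal
piece 1:c — minimal
piece 2:a rests on {1:c}
piece 3:a rests on {2:a}
piece 4:a rests on {3:a}
minimal pieces: {0:o, 1:c}
ways to finish when only these pieces remain (= sum over removing one remaining piece with nothing left below it):
  1 left: {0}→1  {4}→1
  2 left: {0,4}→2  {3,4}→1
  3 left: {0,3,4}→3  {2,3,4}→1
  placing 0:o first → 1 extensions
  placing 1:c first → 4 extensions
total linear extensions = 5

5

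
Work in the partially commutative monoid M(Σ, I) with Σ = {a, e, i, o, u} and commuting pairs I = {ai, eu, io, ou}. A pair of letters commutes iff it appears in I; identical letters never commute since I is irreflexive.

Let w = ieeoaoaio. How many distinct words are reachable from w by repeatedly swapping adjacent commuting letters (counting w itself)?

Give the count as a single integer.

drop 0:i onto floor
drop 1:e onto {0:i}
drop 2:e onto {1:e}
drop 3:o onto {2:e}
drop 4:a onto {3:o}
drop 5:o onto {4:a}
drop 6:a onto {5:o}
drop 7:i onto {2:e}
drop 8:o onto {6:a}
ground layer = {0:i}
drop-orders for the pieces not yet dropped (sum over which currently-grounded one goes next):
  1 to go: {7} 1  {8} 1
  2 to go: {6,8} 1  {7,8} 2
  3 to go: {5,6,8} 1  {6,7,8} 3
  4 to go: {4,5,6,8} 1  {5,6,7,8} 4
  5 to go: {3,4,5,6,8} 1  {4,5,6,7,8} 5
  6 to go: {3,4,5,6,7,8} 6
  7 to go: {2,3,4,5,6,7,8} 6
  if 0:i drops first: 6 orders

6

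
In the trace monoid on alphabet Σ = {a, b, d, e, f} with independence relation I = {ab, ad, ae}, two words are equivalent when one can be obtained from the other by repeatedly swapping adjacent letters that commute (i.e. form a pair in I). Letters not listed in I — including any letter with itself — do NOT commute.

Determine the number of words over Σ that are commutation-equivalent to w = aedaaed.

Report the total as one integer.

35

drop 0:a onto floor
drop 1:e onto floor
drop 2:d onto {1:e}
drop 3:a onto {0:a}
drop 4:a onto {3:a}
drop 5:e onto {2:d}
drop 6:d onto {5:e}
ground layer = {0:a, 1:e}
drop-orders for the pieces not yet dropped (sum over which currently-grounded one goes next):
  1 to go: {4} 1  {6} 1
  2 to go: {3,4} 1  {4,6} 2  {5,6} 1
  3 to go: {0,3,4} 1  {2,5,6} 1  {3,4,6} 3  {4,5,6} 3
  4 to go: {0,3,4,6} 4  {1,2,5,6} 1  {2,4,5,6} 4  {3,4,5,6} 6
  5 to go: {0,3,4,5,6} 10  {1,2,4,5,6} 5  {2,3,4,5,6} 10
  if 0:a drops first: 15 orders
  if 1:e drops first: 20 orders
heap linearizations: 35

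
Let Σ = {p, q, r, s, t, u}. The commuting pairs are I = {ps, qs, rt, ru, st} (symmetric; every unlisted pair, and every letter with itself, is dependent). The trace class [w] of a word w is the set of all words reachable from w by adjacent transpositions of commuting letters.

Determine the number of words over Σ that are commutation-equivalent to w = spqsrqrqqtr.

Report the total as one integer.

12

piece 0:s — minimal
piece 1:p — minimal
piece 2:q rests on {1:p}
piece 3:s rests on {0:s}
piece 4:r rests on {2:q, 3:s}
piece 5:q rests on {4:r}
piece 6:r rests on {5:q}
piece 7:q rests on {6:r}
piece 8:q rests on {7:q}
piece 9:t rests on {8:q}
piece 10:r rests on {8:q}
minimal pieces: {0:s, 1:p}
ways to finish when only these pieces remain (= sum over removing one remaining piece with nothing left below it):
  1 left: {9}→1  {10}→1
  2 left: {9,10}→2
  3 left: {8,9,10}→2
  4 left: {7,8,9,10}→2
  5 left: {6,7,8,9,10}→2
  6 left: {5,6,7,8,9,10}→2
  7 left: {4,5,6,7,8,9,10}→2
  8 left: {2,4,5,6,7,8,9,10}→2  {3,4,5,6,7,8,9,10}→2
  9 left: {0,3,4,5,6,7,8,9,10}→2  {1,2,4,5,6,7,8,9,10}→2  {2,3,4,5,6,7,8,9,10}→4
  placing 0:s first → 6 extensions
  placing 1:p first → 6 extensions
total linear extensions = 12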